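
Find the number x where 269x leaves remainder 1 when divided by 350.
229

gcd(269, 350) = 1, so the inverse exists.
Extended Euclidean algorithm on (350, 269):
350 = 1 × 269 + 81  ⟹  81 = (1)·350 + (-1)·269
269 = 3 × 81 + 26  ⟹  26 = (-3)·350 + (4)·269
81 = 3 × 26 + 3  ⟹  3 = (10)·350 + (-13)·269
26 = 8 × 3 + 2  ⟹  2 = (-83)·350 + (108)·269
3 = 1 × 2 + 1  ⟹  1 = (93)·350 + (-121)·269
So (-121)·269 ≡ 1 (mod 350), i.e. 269^(-1) ≡ -121 ≡ 229 (mod 350).
Check: 269 × 229 = 61601 ≡ 1 (mod 350)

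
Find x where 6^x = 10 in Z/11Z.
5

Baby-step giant-step with step n = ⌈√11⌉ = 4.
Baby steps 6^j mod 11 (j:value) for j=0..3: 0:1, 1:6, 2:3, 3:7.
Giant-step multiplier: 6^(-4) ≡ 6^(10-4) = 6^6 ≡ 5 (mod 11).
Giant steps γ_i = 10·5^i mod 11: γ_0=10, γ_1=6 (in table at j=1).
x = i·n + j = 1·4 + 1 = 5.
Check: 6^5 ≡ 10 (mod 11).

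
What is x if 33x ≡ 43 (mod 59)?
x ≡ 46 (mod 59)

gcd(33, 59) = 1, which divides 43, so solutions exist.
Find 33^(-1) mod 59 by the extended Euclidean algorithm:
59 = 1 × 33 + 26  ⟹  26 = (1)·59 + (-1)·33
33 = 1 × 26 + 7  ⟹  7 = (-1)·59 + (2)·33
26 = 3 × 7 + 5  ⟹  5 = (4)·59 + (-7)·33
7 = 1 × 5 + 2  ⟹  2 = (-5)·59 + (9)·33
5 = 2 × 2 + 1  ⟹  1 = (14)·59 + (-25)·33
So (-25)·33 ≡ 1 (mod 59), i.e. 33^(-1) ≡ -25 ≡ 34 (mod 59).
x ≡ 34 × 43 = 1462 ≡ 46 (mod 59).
Check: 33 × 46 = 1518 ≡ 43 (mod 59).
Unique solution: x ≡ 46 (mod 59)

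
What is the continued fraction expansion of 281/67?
[4; 5, 6, 2]

Euclidean algorithm steps:
281 = 4 × 67 + 13
67 = 5 × 13 + 2
13 = 6 × 2 + 1
2 = 2 × 1 + 0
Continued fraction: [4; 5, 6, 2]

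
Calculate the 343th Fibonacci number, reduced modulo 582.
97

Matrix identity: Q^n = [[F_(n+1), F_n], [F_n, F_(n-1)]] with Q = [[1,1],[1,0]].
n = 343 = 101010111₂. Square-and-multiply, entries mod 582:
Q^1 = [[1,1],[1,0]]
Q^2 = (Q^1)² = [[2,1],[1,1]]
Q^5 = (Q^2)²·Q = [[8,5],[5,3]]
Q^10 = (Q^5)² = [[89,55],[55,34]]
Q^21 = (Q^10)²·Q = [[251,470],[470,363]]
Q^42 = (Q^21)² = [[467,490],[490,559]]
Q^85 = (Q^42)²·Q = [[47,155],[155,474]]
Q^171 = (Q^85)²·Q = [[483,44],[44,439]]
Q^343 = (Q^171)²·Q = [[507,97],[97,410]]
F_343 mod 582 = Q^343[0][1] = 97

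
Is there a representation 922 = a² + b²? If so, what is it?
9² + 29² (a=9, b=29)

Factorization: 922 = 2 × 461
By Fermat: n is sum of two squares iff every prime p ≡ 3 (mod 4) appears to even power.
All primes ≡ 3 (mod 4) appear to even power.
Search a = 0, 1, 2, … for 922 - a² a perfect square: first hit at a = 9: 922 - 81 = 841 = 29².
922 = 9² + 29² = 81 + 841 ✓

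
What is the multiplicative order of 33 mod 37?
9

37 is prime, so ord(33) divides φ(37) = 36.
Divisors of 36: 1, 2, 3, 4, 6, 9, 12, 18, 36.
Repeated squaring: 33^1 ≡ 33, 33^2 ≡ 16, 33^4 ≡ 34, 33^8 ≡ 9, 33^16 ≡ 7, 33^32 ≡ 12 (mod 37).
Test 33^d mod 37 for each divisor d in increasing order:
33^1 ≡ 33
33^2 ≡ 16
33^3 = 33^2·33^1 ≡ 10
33^4 ≡ 34
33^6 = 33^4·33^2 ≡ 26
33^9 = 33^8·33^1 ≡ 1  ← first divisor giving 1
The order is 9.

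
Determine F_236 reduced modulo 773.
716

Matrix identity: Q^n = [[F_(n+1), F_n], [F_n, F_(n-1)]] with Q = [[1,1],[1,0]].
n = 236 = 11101100₂. Square-and-multiply, entries mod 773:
Q^1 = [[1,1],[1,0]]
Q^3 = (Q^1)²·Q = [[3,2],[2,1]]
Q^7 = (Q^3)²·Q = [[21,13],[13,8]]
Q^14 = (Q^7)² = [[610,377],[377,233]]
Q^29 = (Q^14)²·Q = [[292,184],[184,108]]
Q^59 = (Q^29)²·Q = [[243,78],[78,165]]
Q^118 = (Q^59)² = [[201,131],[131,70]]
Q^236 = (Q^118)² = [[360,716],[716,417]]
F_236 mod 773 = Q^236[0][1] = 716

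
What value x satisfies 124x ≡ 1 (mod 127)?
42

gcd(124, 127) = 1, so the inverse exists.
Extended Euclidean algorithm on (127, 124):
127 = 1 × 124 + 3  ⟹  3 = (1)·127 + (-1)·124
124 = 41 × 3 + 1  ⟹  1 = (-41)·127 + (42)·124
So (42)·124 ≡ 1 (mod 127), i.e. 124^(-1) ≡ 42 (mod 127).
Check: 124 × 42 = 5208 ≡ 1 (mod 127)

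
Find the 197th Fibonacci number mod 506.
189

Matrix identity: Q^n = [[F_(n+1), F_n], [F_n, F_(n-1)]] with Q = [[1,1],[1,0]].
n = 197 = 11000101₂. Square-and-multiply, entries mod 506:
Q^1 = [[1,1],[1,0]]
Q^3 = (Q^1)²·Q = [[3,2],[2,1]]
Q^6 = (Q^3)² = [[13,8],[8,5]]
Q^12 = (Q^6)² = [[233,144],[144,89]]
Q^24 = (Q^12)² = [[137,322],[322,321]]
Q^49 = (Q^24)²·Q = [[231,1],[1,230]]
Q^98 = (Q^49)² = [[232,461],[461,277]]
Q^197 = (Q^98)²·Q = [[54,189],[189,371]]
F_197 mod 506 = Q^197[0][1] = 189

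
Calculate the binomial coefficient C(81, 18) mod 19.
0

Using Lucas' theorem:
Write n=81 and k=18 in base 19:
n in base 19: [4, 5]
k in base 19: [0, 18]
C(81,18) mod 19 = ∏ C(n_i, k_i) mod 19
Digit binomials (mod 19): C(4,0) = 1; C(5,18) = 0 (k_i > n_i)
Product: 1 × 0 = 0 ≡ 0 (mod 19)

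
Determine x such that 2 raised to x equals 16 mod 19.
4

Baby-step giant-step with step n = ⌈√19⌉ = 5.
Baby steps 2^j mod 19 (j:value) for j=0..4: 0:1, 1:2, 2:4, 3:8, 4:16.
h = 16 is already in the table at j=4, so x = 4.
Check: 2^4 ≡ 16 (mod 19).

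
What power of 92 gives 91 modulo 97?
56

Baby-step giant-step with step n = ⌈√97⌉ = 10.
Baby steps 92^j mod 97 (j:value) for j=0..9: 0:1, 1:92, 2:25, 3:69, 4:43, 5:76, 6:8, 7:57, 8:6, 9:67.
Giant-step multiplier: 92^(-10) ≡ 92^(96-10) = 92^86 ≡ 11 (mod 97).
Giant steps γ_i = 91·11^i mod 97: γ_0=91, γ_1=31, γ_2=50, γ_3=65, γ_4=36, γ_5=8 (in table at j=6).
x = i·n + j = 5·10 + 6 = 56.
Check: 92^56 ≡ 91 (mod 97).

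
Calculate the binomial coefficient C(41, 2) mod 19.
3

Using Lucas' theorem:
Write n=41 and k=2 in base 19:
n in base 19: [2, 3]
k in base 19: [0, 2]
C(41,2) mod 19 = ∏ C(n_i, k_i) mod 19
Digit binomials (mod 19): C(2,0) = 1; C(3,2) = 3
Product: 1 × 3 = 3 ≡ 3 (mod 19)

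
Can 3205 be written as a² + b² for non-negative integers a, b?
17² + 54² (a=17, b=54)

Factorization: 3205 = 5 × 641
By Fermat: n is sum of two squares iff every prime p ≡ 3 (mod 4) appears to even power.
All primes ≡ 3 (mod 4) appear to even power.
Search a = 0, 1, 2, … for 3205 - a² a perfect square: first hit at a = 17: 3205 - 289 = 2916 = 54².
3205 = 17² + 54² = 289 + 2916 ✓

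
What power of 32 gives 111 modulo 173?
141

Baby-step giant-step with step n = ⌈√173⌉ = 14.
Baby steps 32^j mod 173 (j:value) for j=0..13: 0:1, 1:32, 2:159, 3:71, 4:23, 5:44, 6:24, 7:76, 8:10, 9:147, 10:33, 11:18, 12:57, 13:94.
Giant-step multiplier: 32^(-14) ≡ 32^(172-14) = 32^158 ≡ 31 (mod 173).
Giant steps γ_i = 111·31^i mod 173: γ_0=111, γ_1=154, γ_2=103, γ_3=79, γ_4=27, γ_5=145, γ_6=170, γ_7=80, γ_8=58, γ_9=68, γ_10=32 (in table at j=1).
x = i·n + j = 10·14 + 1 = 141.
Check: 32^141 ≡ 111 (mod 173).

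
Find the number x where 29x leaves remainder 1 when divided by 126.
113

gcd(29, 126) = 1, so the inverse exists.
Extended Euclidean algorithm on (126, 29):
126 = 4 × 29 + 10  ⟹  10 = (1)·126 + (-4)·29
29 = 2 × 10 + 9  ⟹  9 = (-2)·126 + (9)·29
10 = 1 × 9 + 1  ⟹  1 = (3)·126 + (-13)·29
So (-13)·29 ≡ 1 (mod 126), i.e. 29^(-1) ≡ -13 ≡ 113 (mod 126).
Check: 29 × 113 = 3277 ≡ 1 (mod 126)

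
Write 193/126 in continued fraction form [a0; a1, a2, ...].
[1; 1, 1, 7, 2, 1, 2]

Euclidean algorithm steps:
193 = 1 × 126 + 67
126 = 1 × 67 + 59
67 = 1 × 59 + 8
59 = 7 × 8 + 3
8 = 2 × 3 + 2
3 = 1 × 2 + 1
2 = 2 × 1 + 0
Continued fraction: [1; 1, 1, 7, 2, 1, 2]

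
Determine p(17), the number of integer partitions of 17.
297

p(n) counts ways to write n as a sum of positive integers (order ignored).
Euler's pentagonal recurrence: p(k) = p(k-1) + p(k-2) - p(k-5) - p(k-7) + p(k-12) + p(k-15) - ... (offsets j(3j∓1)/2, signs ++--, p(0)=1, p(<0)=0).
DP table for k = 0..16: p(0)=1, p(1)=1, p(2)=2, p(3)=3, p(4)=5, p(5)=7, p(6)=11, p(7)=15, p(8)=22, p(9)=30, p(10)=42, p(11)=56, p(12)=77, p(13)=101, p(14)=135, p(15)=176, p(16)=231.
Final step: p(17) = p(16) + p(15) - p(12) - p(10) + p(5) + p(2)
= 231 + 176 - 77 - 42 + 7 + 2
= 297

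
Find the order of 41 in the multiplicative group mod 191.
38

191 is prime, so ord(41) divides φ(191) = 190.
Divisors of 190: 1, 2, 5, 10, 19, 38, 95, 190.
Repeated squaring: 41^1 ≡ 41, 41^2 ≡ 153, 41^4 ≡ 107, 41^8 ≡ 180, 41^16 ≡ 121, 41^32 ≡ 125, 41^64 ≡ 154, 41^128 ≡ 32 (mod 191).
Test 41^d mod 191 for each divisor d in increasing order:
41^1 ≡ 41
41^2 ≡ 153
41^5 = 41^4·41^1 ≡ 185
41^10 = 41^8·41^2 ≡ 36
41^19 = 41^16·41^2·41^1 ≡ 190
41^38 = 41^32·41^4·41^2 ≡ 1  ← first divisor giving 1
The order is 38.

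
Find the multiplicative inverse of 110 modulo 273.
206

gcd(110, 273) = 1, so the inverse exists.
Extended Euclidean algorithm on (273, 110):
273 = 2 × 110 + 53  ⟹  53 = (1)·273 + (-2)·110
110 = 2 × 53 + 4  ⟹  4 = (-2)·273 + (5)·110
53 = 13 × 4 + 1  ⟹  1 = (27)·273 + (-67)·110
So (-67)·110 ≡ 1 (mod 273), i.e. 110^(-1) ≡ -67 ≡ 206 (mod 273).
Check: 110 × 206 = 22660 ≡ 1 (mod 273)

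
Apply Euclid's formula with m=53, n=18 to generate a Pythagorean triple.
(2485, 1908, 3133)

Euclid's formula: a = m² - n², b = 2mn, c = m² + n²
m = 53, n = 18
a = 53² - 18² = 2809 - 324 = 2485
b = 2 × 53 × 18 = 1908
c = 53² + 18² = 2809 + 324 = 3133
Verification: 2485² + 1908² = 6175225 + 3640464 = 9815689 = 3133² ✓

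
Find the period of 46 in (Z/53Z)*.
13

53 is prime, so ord(46) divides φ(53) = 52.
Divisors of 52: 1, 2, 4, 13, 26, 52.
Repeated squaring: 46^1 ≡ 46, 46^2 ≡ 49, 46^4 ≡ 16, 46^8 ≡ 44, 46^16 ≡ 28, 46^32 ≡ 42 (mod 53).
Test 46^d mod 53 for each divisor d in increasing order:
46^1 ≡ 46
46^2 ≡ 49
46^4 ≡ 16
46^13 = 46^8·46^4·46^1 ≡ 1  ← first divisor giving 1
The order is 13.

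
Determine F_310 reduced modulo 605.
495

Matrix identity: Q^n = [[F_(n+1), F_n], [F_n, F_(n-1)]] with Q = [[1,1],[1,0]].
n = 310 = 100110110₂. Square-and-multiply, entries mod 605:
Q^1 = [[1,1],[1,0]]
Q^2 = (Q^1)² = [[2,1],[1,1]]
Q^4 = (Q^2)² = [[5,3],[3,2]]
Q^9 = (Q^4)²·Q = [[55,34],[34,21]]
Q^19 = (Q^9)²·Q = [[110,551],[551,164]]
Q^38 = (Q^19)² = [[496,329],[329,167]]
Q^77 = (Q^38)²·Q = [[54,332],[332,327]]
Q^155 = (Q^77)²·Q = [[52,5],[5,47]]
Q^310 = (Q^155)² = [[309,495],[495,419]]
F_310 mod 605 = Q^310[0][1] = 495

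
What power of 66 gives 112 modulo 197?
10

Baby-step giant-step with step n = ⌈√197⌉ = 15.
Baby steps 66^j mod 197 (j:value) for j=0..14: 0:1, 1:66, 2:22, 3:73, 4:90, 5:30, 6:10, 7:69, 8:23, 9:139, 10:112, 11:103, 12:100, 13:99, 14:33.
h = 112 is already in the table at j=10, so x = 10.
Check: 66^10 ≡ 112 (mod 197).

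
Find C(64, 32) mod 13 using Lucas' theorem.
6

Using Lucas' theorem:
Write n=64 and k=32 in base 13:
n in base 13: [4, 12]
k in base 13: [2, 6]
C(64,32) mod 13 = ∏ C(n_i, k_i) mod 13
Digit binomials (mod 13): C(4,2) = 6; C(12,6) = 924 ≡ 1
Product: 6 × 1 = 6 ≡ 6 (mod 13)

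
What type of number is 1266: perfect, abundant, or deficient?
abundant

Proper divisors of 1266: sum = 1 + 2 + 3 + 6 + 211 + 422 + 633 = 1278
Since 1278 > 1266, 1266 is abundant.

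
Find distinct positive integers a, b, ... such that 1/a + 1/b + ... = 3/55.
1/19 + 1/523 + 1/546535

Greedy algorithm:
3/55: ceiling(55/3) = 19, use 1/19
2/1045: ceiling(1045/2) = 523, use 1/523
1/546535: ceiling(546535/1) = 546535, use 1/546535
Result: 3/55 = 1/19 + 1/523 + 1/546535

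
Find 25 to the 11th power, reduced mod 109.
3

Repeated squaring. Binary of 11 = 1011.
25^1 ≡ 25 (mod 109); 25^2 ≡ 80 (mod 109); 25^4 ≡ 78 (mod 109); 25^8 ≡ 89 (mod 109)
25^11 = 25^1 × 25^2 × 25^8 ≡ 3 (mod 109)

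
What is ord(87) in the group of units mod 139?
46

139 is prime, so ord(87) divides φ(139) = 138.
Divisors of 138: 1, 2, 3, 6, 23, 46, 69, 138.
Repeated squaring: 87^1 ≡ 87, 87^2 ≡ 63, 87^4 ≡ 77, 87^8 ≡ 91, 87^16 ≡ 80, 87^32 ≡ 6, 87^64 ≡ 36, 87^128 ≡ 45 (mod 139).
Test 87^d mod 139 for each divisor d in increasing order:
87^1 ≡ 87
87^2 ≡ 63
87^3 = 87^2·87^1 ≡ 60
87^6 = 87^4·87^2 ≡ 125
87^23 = 87^16·87^4·87^2·87^1 ≡ 138
87^46 = 87^32·87^8·87^4·87^2 ≡ 1  ← first divisor giving 1
The order is 46.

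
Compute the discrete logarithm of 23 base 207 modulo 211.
63

Baby-step giant-step with step n = ⌈√211⌉ = 15.
Baby steps 207^j mod 211 (j:value) for j=0..14: 0:1, 1:207, 2:16, 3:147, 4:45, 5:31, 6:87, 7:74, 8:126, 9:129, 10:117, 11:165, 12:184, 13:108, 14:201.
Giant-step multiplier: 207^(-15) ≡ 207^(210-15) = 207^195 ≡ 153 (mod 211).
Giant steps γ_i = 23·153^i mod 211: γ_0=23, γ_1=143, γ_2=146, γ_3=183, γ_4=147 (in table at j=3).
x = i·n + j = 4·15 + 3 = 63.
Check: 207^63 ≡ 23 (mod 211).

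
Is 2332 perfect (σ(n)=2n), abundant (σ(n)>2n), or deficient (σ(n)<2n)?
deficient

Proper divisors of 2332: sum = 1 + 2 + 4 + 11 + 22 + 44 + 53 + 106 + 212 + 583 + 1166 = 2204
Since 2204 < 2332, 2332 is deficient.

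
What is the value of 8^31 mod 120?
32

Repeated squaring. Binary of 31 = 11111.
8^1 ≡ 8 (mod 120); 8^2 ≡ 64 (mod 120); 8^4 ≡ 16 (mod 120); 8^8 ≡ 16 (mod 120); 8^16 ≡ 16 (mod 120)
8^31 = 8^1 × 8^2 × 8^4 × 8^8 × 8^16 ≡ 32 (mod 120)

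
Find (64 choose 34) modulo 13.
6

Using Lucas' theorem:
Write n=64 and k=34 in base 13:
n in base 13: [4, 12]
k in base 13: [2, 8]
C(64,34) mod 13 = ∏ C(n_i, k_i) mod 13
Digit binomials (mod 13): C(4,2) = 6; C(12,8) = 495 ≡ 1
Product: 6 × 1 = 6 ≡ 6 (mod 13)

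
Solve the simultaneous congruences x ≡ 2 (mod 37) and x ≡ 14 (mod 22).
520

Using Chinese Remainder Theorem:
M = 37 × 22 = 814
M1 = 22, M2 = 37
y1 = 22^(-1) mod 37 = 32
y2 = 37^(-1) mod 22 = 3
x = (2×22×32 + 14×37×3) mod 814 = 520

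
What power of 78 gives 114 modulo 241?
83

Baby-step giant-step with step n = ⌈√241⌉ = 16.
Baby steps 78^j mod 241 (j:value) for j=0..15: 0:1, 1:78, 2:59, 3:23, 4:107, 5:152, 6:47, 7:51, 8:122, 9:117, 10:209, 11:155, 12:40, 13:228, 14:191, 15:197.
Giant-step multiplier: 78^(-16) ≡ 78^(240-16) = 78^224 ≡ 54 (mod 241).
Giant steps γ_i = 114·54^i mod 241: γ_0=114, γ_1=131, γ_2=85, γ_3=11, γ_4=112, γ_5=23 (in table at j=3).
x = i·n + j = 5·16 + 3 = 83.
Check: 78^83 ≡ 114 (mod 241).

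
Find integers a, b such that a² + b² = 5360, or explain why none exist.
Not possible

Factorization: 5360 = 2^4 × 5 × 67
By Fermat: n is sum of two squares iff every prime p ≡ 3 (mod 4) appears to even power.
Prime(s) ≡ 3 (mod 4) with odd exponent: [(67, 1)]
Therefore 5360 cannot be expressed as a² + b².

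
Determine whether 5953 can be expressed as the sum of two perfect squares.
52² + 57² (a=52, b=57)

Factorization: 5953 = 5953
By Fermat: n is sum of two squares iff every prime p ≡ 3 (mod 4) appears to even power.
All primes ≡ 3 (mod 4) appear to even power.
Search a = 0, 1, 2, … for 5953 - a² a perfect square: first hit at a = 52: 5953 - 2704 = 3249 = 57².
5953 = 52² + 57² = 2704 + 3249 ✓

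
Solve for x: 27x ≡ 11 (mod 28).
x ≡ 17 (mod 28)

gcd(27, 28) = 1, which divides 11, so solutions exist.
Find 27^(-1) mod 28 by the extended Euclidean algorithm:
28 = 1 × 27 + 1  ⟹  1 = (1)·28 + (-1)·27
So (-1)·27 ≡ 1 (mod 28), i.e. 27^(-1) ≡ -1 ≡ 27 (mod 28).
x ≡ 27 × 11 = 297 ≡ 17 (mod 28).
Check: 27 × 17 = 459 ≡ 11 (mod 28).
Unique solution: x ≡ 17 (mod 28)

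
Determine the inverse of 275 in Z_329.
67

gcd(275, 329) = 1, so the inverse exists.
Extended Euclidean algorithm on (329, 275):
329 = 1 × 275 + 54  ⟹  54 = (1)·329 + (-1)·275
275 = 5 × 54 + 5  ⟹  5 = (-5)·329 + (6)·275
54 = 10 × 5 + 4  ⟹  4 = (51)·329 + (-61)·275
5 = 1 × 4 + 1  ⟹  1 = (-56)·329 + (67)·275
So (67)·275 ≡ 1 (mod 329), i.e. 275^(-1) ≡ 67 (mod 329).
Check: 275 × 67 = 18425 ≡ 1 (mod 329)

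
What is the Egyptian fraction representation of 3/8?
1/3 + 1/24

Greedy algorithm:
3/8: ceiling(8/3) = 3, use 1/3
1/24: ceiling(24/1) = 24, use 1/24
Result: 3/8 = 1/3 + 1/24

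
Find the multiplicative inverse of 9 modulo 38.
17

gcd(9, 38) = 1, so the inverse exists.
Extended Euclidean algorithm on (38, 9):
38 = 4 × 9 + 2  ⟹  2 = (1)·38 + (-4)·9
9 = 4 × 2 + 1  ⟹  1 = (-4)·38 + (17)·9
So (17)·9 ≡ 1 (mod 38), i.e. 9^(-1) ≡ 17 (mod 38).
Check: 9 × 17 = 153 ≡ 1 (mod 38)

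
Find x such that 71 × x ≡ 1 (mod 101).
37

gcd(71, 101) = 1, so the inverse exists.
Extended Euclidean algorithm on (101, 71):
101 = 1 × 71 + 30  ⟹  30 = (1)·101 + (-1)·71
71 = 2 × 30 + 11  ⟹  11 = (-2)·101 + (3)·71
30 = 2 × 11 + 8  ⟹  8 = (5)·101 + (-7)·71
11 = 1 × 8 + 3  ⟹  3 = (-7)·101 + (10)·71
8 = 2 × 3 + 2  ⟹  2 = (19)·101 + (-27)·71
3 = 1 × 2 + 1  ⟹  1 = (-26)·101 + (37)·71
So (37)·71 ≡ 1 (mod 101), i.e. 71^(-1) ≡ 37 (mod 101).
Check: 71 × 37 = 2627 ≡ 1 (mod 101)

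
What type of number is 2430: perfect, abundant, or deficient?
abundant

Proper divisors of 2430: sum = 1 + 2 + 3 + 5 + 6 + 9 + 10 + 15 + ... + 405 + 486 + 810 + 1215 (23 divisors) = 4122
Since 4122 > 2430, 2430 is abundant.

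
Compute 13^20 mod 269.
180

Repeated squaring. Binary of 20 = 10100.
13^1 ≡ 13 (mod 269); 13^2 ≡ 169 (mod 269); 13^4 ≡ 47 (mod 269); 13^8 ≡ 57 (mod 269); 13^16 ≡ 21 (mod 269)
13^20 = 13^4 × 13^16 ≡ 180 (mod 269)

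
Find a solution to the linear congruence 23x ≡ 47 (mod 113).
x ≡ 61 (mod 113)

gcd(23, 113) = 1, which divides 47, so solutions exist.
Find 23^(-1) mod 113 by the extended Euclidean algorithm:
113 = 4 × 23 + 21  ⟹  21 = (1)·113 + (-4)·23
23 = 1 × 21 + 2  ⟹  2 = (-1)·113 + (5)·23
21 = 10 × 2 + 1  ⟹  1 = (11)·113 + (-54)·23
So (-54)·23 ≡ 1 (mod 113), i.e. 23^(-1) ≡ -54 ≡ 59 (mod 113).
x ≡ 59 × 47 = 2773 ≡ 61 (mod 113).
Check: 23 × 61 = 1403 ≡ 47 (mod 113).
Unique solution: x ≡ 61 (mod 113)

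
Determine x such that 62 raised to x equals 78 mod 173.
70

Baby-step giant-step with step n = ⌈√173⌉ = 14.
Baby steps 62^j mod 173 (j:value) for j=0..13: 0:1, 1:62, 2:38, 3:107, 4:60, 5:87, 6:31, 7:19, 8:140, 9:30, 10:130, 11:102, 12:96, 13:70.
Giant-step multiplier: 62^(-14) ≡ 62^(172-14) = 62^158 ≡ 150 (mod 173).
Giant steps γ_i = 78·150^i mod 173: γ_0=78, γ_1=109, γ_2=88, γ_3=52, γ_4=15, γ_5=1 (in table at j=0).
x = i·n + j = 5·14 + 0 = 70.
Check: 62^70 ≡ 78 (mod 173).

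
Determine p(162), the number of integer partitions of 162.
129913904637

p(n) counts ways to write n as a sum of positive integers (order ignored).
Euler's pentagonal recurrence: p(k) = p(k-1) + p(k-2) - p(k-5) - p(k-7) + p(k-12) + p(k-15) - ... (offsets j(3j∓1)/2, signs ++--, p(0)=1, p(<0)=0).
DP table for k = 0..161: p(0)=1, p(1)=1, p(2)=2, p(3)=3, p(4)=5, p(5)=7, p(6)=11, p(7)=15, p(8)=22, p(9)=30, p(10)=42, p(11)=56, p(12)=77, p(13)=101, p(14)=135, p(15)=176, p(16)=231, p(17)=297, p(18)=385, p(19)=490, p(20)=627, p(21)=792, p(22)=1002, p(23)=1255, p(24)=1575, p(25)=1958, p(26)=2436, p(27)=3010, p(28)=3718, p(29)=4565, p(30)=5604, p(31)=6842, p(32)=8349, p(33)=10143, p(34)=12310, p(35)=14883, p(36)=17977, p(37)=21637, p(38)=26015, p(39)=31185, p(40)=37338, p(41)=44583, p(42)=53174, p(43)=63261, p(44)=75175, p(45)=89134, p(46)=105558, p(47)=124754, p(48)=147273, p(49)=173525, p(50)=204226, p(51)=239943, p(52)=281589, p(53)=329931, p(54)=386155, p(55)=451276, p(56)=526823, p(57)=614154, p(58)=715220, p(59)=831820, p(60)=966467, p(61)=1121505, p(62)=1300156, p(63)=1505499, p(64)=1741630, p(65)=2012558, p(66)=2323520, p(67)=2679689, p(68)=3087735, p(69)=3554345, p(70)=4087968, p(71)=4697205, p(72)=5392783, p(73)=6185689, p(74)=7089500, p(75)=8118264, p(76)=9289091, p(77)=10619863, p(78)=12132164, p(79)=13848650, p(80)=15796476, p(81)=18004327, p(82)=20506255, p(83)=23338469, p(84)=26543660, p(85)=30167357, p(86)=34262962, p(87)=38887673, p(88)=44108109, p(89)=49995925, p(90)=56634173, p(91)=64112359, p(92)=72533807, p(93)=82010177, p(94)=92669720, p(95)=104651419, p(96)=118114304, p(97)=133230930, p(98)=150198136, p(99)=169229875, p(100)=190569292, p(101)=214481126, p(102)=241265379, p(103)=271248950, p(104)=304801365, p(105)=342325709, p(106)=384276336, p(107)=431149389, p(108)=483502844, p(109)=541946240, p(110)=607163746, p(111)=679903203, p(112)=761002156, p(113)=851376628, p(114)=952050665, p(115)=1064144451, p(116)=1188908248, p(117)=1327710076, p(118)=1482074143, p(119)=1653668665, p(120)=1844349560, p(121)=2056148051, p(122)=2291320912, p(123)=2552338241, p(124)=2841940500, p(125)=3163127352, p(126)=3519222692, p(127)=3913864295, p(128)=4351078600, p(129)=4835271870, p(130)=5371315400, p(131)=5964539504, p(132)=6620830889, p(133)=7346629512, p(134)=8149040695, p(135)=9035836076, p(136)=10015581680, p(137)=11097645016, p(138)=12292341831, p(139)=13610949895, p(140)=15065878135, p(141)=16670689208, p(142)=18440293320, p(143)=20390982757, p(144)=22540654445, p(145)=24908858009, p(146)=27517052599, p(147)=30388671978, p(148)=33549419497, p(149)=37027355200, p(150)=40853235313, p(151)=45060624582, p(152)=49686288421, p(153)=54770336324, p(154)=60356673280, p(155)=66493182097, p(156)=73232243759, p(157)=80630964769, p(158)=88751778802, p(159)=97662728555, p(160)=107438159466, p(161)=118159068427.
Final step: p(162) = p(161) + p(160) - p(157) - p(155) + p(150) + p(147) - p(140) - p(136) + p(127) + p(122) - p(111) - p(105) + p(92) + p(85) - p(70) - p(62) + p(45) + p(36) - p(17) - p(7)
= 118159068427 + 107438159466 - 80630964769 - 66493182097 + 40853235313 + 30388671978 - 15065878135 - 10015581680 + 3913864295 + 2291320912 - 679903203 - 342325709 + 72533807 + 30167357 - 4087968 - 1300156 + 89134 + 17977 - 297 - 15
= 129913904637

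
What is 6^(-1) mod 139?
116

gcd(6, 139) = 1, so the inverse exists.
Extended Euclidean algorithm on (139, 6):
139 = 23 × 6 + 1  ⟹  1 = (1)·139 + (-23)·6
So (-23)·6 ≡ 1 (mod 139), i.e. 6^(-1) ≡ -23 ≡ 116 (mod 139).
Check: 6 × 116 = 696 ≡ 1 (mod 139)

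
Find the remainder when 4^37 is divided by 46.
26

Repeated squaring. Binary of 37 = 100101.
4^1 ≡ 4 (mod 46); 4^2 ≡ 16 (mod 46); 4^4 ≡ 26 (mod 46); 4^8 ≡ 32 (mod 46); 4^16 ≡ 12 (mod 46); 4^32 ≡ 6 (mod 46)
4^37 = 4^1 × 4^4 × 4^32 ≡ 26 (mod 46)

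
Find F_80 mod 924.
693

Matrix identity: Q^n = [[F_(n+1), F_n], [F_n, F_(n-1)]] with Q = [[1,1],[1,0]].
n = 80 = 1010000₂. Square-and-multiply, entries mod 924:
Q^1 = [[1,1],[1,0]]
Q^2 = (Q^1)² = [[2,1],[1,1]]
Q^5 = (Q^2)²·Q = [[8,5],[5,3]]
Q^10 = (Q^5)² = [[89,55],[55,34]]
Q^20 = (Q^10)² = [[782,297],[297,485]]
Q^40 = (Q^20)² = [[265,231],[231,34]]
Q^80 = (Q^40)² = [[694,693],[693,1]]
F_80 mod 924 = Q^80[0][1] = 693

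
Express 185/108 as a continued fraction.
[1; 1, 2, 2, 15]

Euclidean algorithm steps:
185 = 1 × 108 + 77
108 = 1 × 77 + 31
77 = 2 × 31 + 15
31 = 2 × 15 + 1
15 = 15 × 1 + 0
Continued fraction: [1; 1, 2, 2, 15]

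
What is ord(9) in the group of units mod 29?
14

29 is prime, so ord(9) divides φ(29) = 28.
Divisors of 28: 1, 2, 4, 7, 14, 28.
Repeated squaring: 9^1 ≡ 9, 9^2 ≡ 23, 9^4 ≡ 7, 9^8 ≡ 20, 9^16 ≡ 23 (mod 29).
Test 9^d mod 29 for each divisor d in increasing order:
9^1 ≡ 9
9^2 ≡ 23
9^4 ≡ 7
9^7 = 9^4·9^2·9^1 ≡ 28
9^14 = 9^8·9^4·9^2 ≡ 1  ← first divisor giving 1
The order is 14.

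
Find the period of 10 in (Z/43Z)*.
21

43 is prime, so ord(10) divides φ(43) = 42.
Divisors of 42: 1, 2, 3, 6, 7, 14, 21, 42.
Repeated squaring: 10^1 ≡ 10, 10^2 ≡ 14, 10^4 ≡ 24, 10^8 ≡ 17, 10^16 ≡ 31, 10^32 ≡ 15 (mod 43).
Test 10^d mod 43 for each divisor d in increasing order:
10^1 ≡ 10
10^2 ≡ 14
10^3 = 10^2·10^1 ≡ 11
10^6 = 10^4·10^2 ≡ 35
10^7 = 10^4·10^2·10^1 ≡ 6
10^14 = 10^8·10^4·10^2 ≡ 36
10^21 = 10^16·10^4·10^1 ≡ 1  ← first divisor giving 1
The order is 21.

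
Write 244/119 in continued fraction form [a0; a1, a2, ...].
[2; 19, 1, 5]

Euclidean algorithm steps:
244 = 2 × 119 + 6
119 = 19 × 6 + 5
6 = 1 × 5 + 1
5 = 5 × 1 + 0
Continued fraction: [2; 19, 1, 5]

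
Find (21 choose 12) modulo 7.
0

Using Lucas' theorem:
Write n=21 and k=12 in base 7:
n in base 7: [3, 0]
k in base 7: [1, 5]
C(21,12) mod 7 = ∏ C(n_i, k_i) mod 7
Digit binomials (mod 7): C(3,1) = 3; C(0,5) = 0 (k_i > n_i)
Product: 3 × 0 = 0 ≡ 0 (mod 7)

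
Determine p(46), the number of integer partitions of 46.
105558

p(n) counts ways to write n as a sum of positive integers (order ignored).
Euler's pentagonal recurrence: p(k) = p(k-1) + p(k-2) - p(k-5) - p(k-7) + p(k-12) + p(k-15) - ... (offsets j(3j∓1)/2, signs ++--, p(0)=1, p(<0)=0).
DP table for k = 0..45: p(0)=1, p(1)=1, p(2)=2, p(3)=3, p(4)=5, p(5)=7, p(6)=11, p(7)=15, p(8)=22, p(9)=30, p(10)=42, p(11)=56, p(12)=77, p(13)=101, p(14)=135, p(15)=176, p(16)=231, p(17)=297, p(18)=385, p(19)=490, p(20)=627, p(21)=792, p(22)=1002, p(23)=1255, p(24)=1575, p(25)=1958, p(26)=2436, p(27)=3010, p(28)=3718, p(29)=4565, p(30)=5604, p(31)=6842, p(32)=8349, p(33)=10143, p(34)=12310, p(35)=14883, p(36)=17977, p(37)=21637, p(38)=26015, p(39)=31185, p(40)=37338, p(41)=44583, p(42)=53174, p(43)=63261, p(44)=75175, p(45)=89134.
Final step: p(46) = p(45) + p(44) - p(41) - p(39) + p(34) + p(31) - p(24) - p(20) + p(11) + p(6)
= 89134 + 75175 - 44583 - 31185 + 12310 + 6842 - 1575 - 627 + 56 + 11
= 105558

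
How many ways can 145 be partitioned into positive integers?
24908858009

p(n) counts ways to write n as a sum of positive integers (order ignored).
Euler's pentagonal recurrence: p(k) = p(k-1) + p(k-2) - p(k-5) - p(k-7) + p(k-12) + p(k-15) - ... (offsets j(3j∓1)/2, signs ++--, p(0)=1, p(<0)=0).
DP table for k = 0..144: p(0)=1, p(1)=1, p(2)=2, p(3)=3, p(4)=5, p(5)=7, p(6)=11, p(7)=15, p(8)=22, p(9)=30, p(10)=42, p(11)=56, p(12)=77, p(13)=101, p(14)=135, p(15)=176, p(16)=231, p(17)=297, p(18)=385, p(19)=490, p(20)=627, p(21)=792, p(22)=1002, p(23)=1255, p(24)=1575, p(25)=1958, p(26)=2436, p(27)=3010, p(28)=3718, p(29)=4565, p(30)=5604, p(31)=6842, p(32)=8349, p(33)=10143, p(34)=12310, p(35)=14883, p(36)=17977, p(37)=21637, p(38)=26015, p(39)=31185, p(40)=37338, p(41)=44583, p(42)=53174, p(43)=63261, p(44)=75175, p(45)=89134, p(46)=105558, p(47)=124754, p(48)=147273, p(49)=173525, p(50)=204226, p(51)=239943, p(52)=281589, p(53)=329931, p(54)=386155, p(55)=451276, p(56)=526823, p(57)=614154, p(58)=715220, p(59)=831820, p(60)=966467, p(61)=1121505, p(62)=1300156, p(63)=1505499, p(64)=1741630, p(65)=2012558, p(66)=2323520, p(67)=2679689, p(68)=3087735, p(69)=3554345, p(70)=4087968, p(71)=4697205, p(72)=5392783, p(73)=6185689, p(74)=7089500, p(75)=8118264, p(76)=9289091, p(77)=10619863, p(78)=12132164, p(79)=13848650, p(80)=15796476, p(81)=18004327, p(82)=20506255, p(83)=23338469, p(84)=26543660, p(85)=30167357, p(86)=34262962, p(87)=38887673, p(88)=44108109, p(89)=49995925, p(90)=56634173, p(91)=64112359, p(92)=72533807, p(93)=82010177, p(94)=92669720, p(95)=104651419, p(96)=118114304, p(97)=133230930, p(98)=150198136, p(99)=169229875, p(100)=190569292, p(101)=214481126, p(102)=241265379, p(103)=271248950, p(104)=304801365, p(105)=342325709, p(106)=384276336, p(107)=431149389, p(108)=483502844, p(109)=541946240, p(110)=607163746, p(111)=679903203, p(112)=761002156, p(113)=851376628, p(114)=952050665, p(115)=1064144451, p(116)=1188908248, p(117)=1327710076, p(118)=1482074143, p(119)=1653668665, p(120)=1844349560, p(121)=2056148051, p(122)=2291320912, p(123)=2552338241, p(124)=2841940500, p(125)=3163127352, p(126)=3519222692, p(127)=3913864295, p(128)=4351078600, p(129)=4835271870, p(130)=5371315400, p(131)=5964539504, p(132)=6620830889, p(133)=7346629512, p(134)=8149040695, p(135)=9035836076, p(136)=10015581680, p(137)=11097645016, p(138)=12292341831, p(139)=13610949895, p(140)=15065878135, p(141)=16670689208, p(142)=18440293320, p(143)=20390982757, p(144)=22540654445.
Final step: p(145) = p(144) + p(143) - p(140) - p(138) + p(133) + p(130) - p(123) - p(119) + p(110) + p(105) - p(94) - p(88) + p(75) + p(68) - p(53) - p(45) + p(28) + p(19) - p(0)
= 22540654445 + 20390982757 - 15065878135 - 12292341831 + 7346629512 + 5371315400 - 2552338241 - 1653668665 + 607163746 + 342325709 - 92669720 - 44108109 + 8118264 + 3087735 - 329931 - 89134 + 3718 + 490 - 1
= 24908858009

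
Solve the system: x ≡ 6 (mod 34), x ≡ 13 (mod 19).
108

Using Chinese Remainder Theorem:
M = 34 × 19 = 646
M1 = 19, M2 = 34
y1 = 19^(-1) mod 34 = 9
y2 = 34^(-1) mod 19 = 14
x = (6×19×9 + 13×34×14) mod 646 = 108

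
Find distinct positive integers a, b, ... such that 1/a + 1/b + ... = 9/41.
1/5 + 1/52 + 1/3554 + 1/18942820

Greedy algorithm:
9/41: ceiling(41/9) = 5, use 1/5
4/205: ceiling(205/4) = 52, use 1/52
3/10660: ceiling(10660/3) = 3554, use 1/3554
1/18942820: ceiling(18942820/1) = 18942820, use 1/18942820
Result: 9/41 = 1/5 + 1/52 + 1/3554 + 1/18942820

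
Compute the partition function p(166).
189334822579

p(n) counts ways to write n as a sum of positive integers (order ignored).
Euler's pentagonal recurrence: p(k) = p(k-1) + p(k-2) - p(k-5) - p(k-7) + p(k-12) + p(k-15) - ... (offsets j(3j∓1)/2, signs ++--, p(0)=1, p(<0)=0).
DP table for k = 0..165: p(0)=1, p(1)=1, p(2)=2, p(3)=3, p(4)=5, p(5)=7, p(6)=11, p(7)=15, p(8)=22, p(9)=30, p(10)=42, p(11)=56, p(12)=77, p(13)=101, p(14)=135, p(15)=176, p(16)=231, p(17)=297, p(18)=385, p(19)=490, p(20)=627, p(21)=792, p(22)=1002, p(23)=1255, p(24)=1575, p(25)=1958, p(26)=2436, p(27)=3010, p(28)=3718, p(29)=4565, p(30)=5604, p(31)=6842, p(32)=8349, p(33)=10143, p(34)=12310, p(35)=14883, p(36)=17977, p(37)=21637, p(38)=26015, p(39)=31185, p(40)=37338, p(41)=44583, p(42)=53174, p(43)=63261, p(44)=75175, p(45)=89134, p(46)=105558, p(47)=124754, p(48)=147273, p(49)=173525, p(50)=204226, p(51)=239943, p(52)=281589, p(53)=329931, p(54)=386155, p(55)=451276, p(56)=526823, p(57)=614154, p(58)=715220, p(59)=831820, p(60)=966467, p(61)=1121505, p(62)=1300156, p(63)=1505499, p(64)=1741630, p(65)=2012558, p(66)=2323520, p(67)=2679689, p(68)=3087735, p(69)=3554345, p(70)=4087968, p(71)=4697205, p(72)=5392783, p(73)=6185689, p(74)=7089500, p(75)=8118264, p(76)=9289091, p(77)=10619863, p(78)=12132164, p(79)=13848650, p(80)=15796476, p(81)=18004327, p(82)=20506255, p(83)=23338469, p(84)=26543660, p(85)=30167357, p(86)=34262962, p(87)=38887673, p(88)=44108109, p(89)=49995925, p(90)=56634173, p(91)=64112359, p(92)=72533807, p(93)=82010177, p(94)=92669720, p(95)=104651419, p(96)=118114304, p(97)=133230930, p(98)=150198136, p(99)=169229875, p(100)=190569292, p(101)=214481126, p(102)=241265379, p(103)=271248950, p(104)=304801365, p(105)=342325709, p(106)=384276336, p(107)=431149389, p(108)=483502844, p(109)=541946240, p(110)=607163746, p(111)=679903203, p(112)=761002156, p(113)=851376628, p(114)=952050665, p(115)=1064144451, p(116)=1188908248, p(117)=1327710076, p(118)=1482074143, p(119)=1653668665, p(120)=1844349560, p(121)=2056148051, p(122)=2291320912, p(123)=2552338241, p(124)=2841940500, p(125)=3163127352, p(126)=3519222692, p(127)=3913864295, p(128)=4351078600, p(129)=4835271870, p(130)=5371315400, p(131)=5964539504, p(132)=6620830889, p(133)=7346629512, p(134)=8149040695, p(135)=9035836076, p(136)=10015581680, p(137)=11097645016, p(138)=12292341831, p(139)=13610949895, p(140)=15065878135, p(141)=16670689208, p(142)=18440293320, p(143)=20390982757, p(144)=22540654445, p(145)=24908858009, p(146)=27517052599, p(147)=30388671978, p(148)=33549419497, p(149)=37027355200, p(150)=40853235313, p(151)=45060624582, p(152)=49686288421, p(153)=54770336324, p(154)=60356673280, p(155)=66493182097, p(156)=73232243759, p(157)=80630964769, p(158)=88751778802, p(159)=97662728555, p(160)=107438159466, p(161)=118159068427, p(162)=129913904637, p(163)=142798995930, p(164)=156919475295, p(165)=172389800255.
Final step: p(166) = p(165) + p(164) - p(161) - p(159) + p(154) + p(151) - p(144) - p(140) + p(131) + p(126) - p(115) - p(109) + p(96) + p(89) - p(74) - p(66) + p(49) + p(40) - p(21) - p(11)
= 172389800255 + 156919475295 - 118159068427 - 97662728555 + 60356673280 + 45060624582 - 22540654445 - 15065878135 + 5964539504 + 3519222692 - 1064144451 - 541946240 + 118114304 + 49995925 - 7089500 - 2323520 + 173525 + 37338 - 792 - 56
= 189334822579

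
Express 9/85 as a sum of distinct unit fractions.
1/10 + 1/170

Greedy algorithm:
9/85: ceiling(85/9) = 10, use 1/10
1/170: ceiling(170/1) = 170, use 1/170
Result: 9/85 = 1/10 + 1/170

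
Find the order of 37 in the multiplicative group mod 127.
9

127 is prime, so ord(37) divides φ(127) = 126.
Divisors of 126: 1, 2, 3, 6, 7, 9, 14, 18, 21, 42, 63, 126.
Repeated squaring: 37^1 ≡ 37, 37^2 ≡ 99, 37^4 ≡ 22, 37^8 ≡ 103, 37^16 ≡ 68, 37^32 ≡ 52, 37^64 ≡ 37 (mod 127).
Test 37^d mod 127 for each divisor d in increasing order:
37^1 ≡ 37
37^2 ≡ 99
37^3 = 37^2·37^1 ≡ 107
37^6 = 37^4·37^2 ≡ 19
37^7 = 37^4·37^2·37^1 ≡ 68
37^9 = 37^8·37^1 ≡ 1  ← first divisor giving 1
The order is 9.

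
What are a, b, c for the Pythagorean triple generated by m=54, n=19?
(2555, 2052, 3277)

Euclid's formula: a = m² - n², b = 2mn, c = m² + n²
m = 54, n = 19
a = 54² - 19² = 2916 - 361 = 2555
b = 2 × 54 × 19 = 2052
c = 54² + 19² = 2916 + 361 = 3277
Verification: 2555² + 2052² = 6528025 + 4210704 = 10738729 = 3277² ✓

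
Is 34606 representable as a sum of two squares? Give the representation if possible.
Not possible

Factorization: 34606 = 2 × 11^3 × 13
By Fermat: n is sum of two squares iff every prime p ≡ 3 (mod 4) appears to even power.
Prime(s) ≡ 3 (mod 4) with odd exponent: [(11, 3)]
Therefore 34606 cannot be expressed as a² + b².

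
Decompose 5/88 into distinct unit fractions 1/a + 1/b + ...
1/18 + 1/792

Greedy algorithm:
5/88: ceiling(88/5) = 18, use 1/18
1/792: ceiling(792/1) = 792, use 1/792
Result: 5/88 = 1/18 + 1/792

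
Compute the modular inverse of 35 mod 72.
35

gcd(35, 72) = 1, so the inverse exists.
Extended Euclidean algorithm on (72, 35):
72 = 2 × 35 + 2  ⟹  2 = (1)·72 + (-2)·35
35 = 17 × 2 + 1  ⟹  1 = (-17)·72 + (35)·35
So (35)·35 ≡ 1 (mod 72), i.e. 35^(-1) ≡ 35 (mod 72).
Check: 35 × 35 = 1225 ≡ 1 (mod 72)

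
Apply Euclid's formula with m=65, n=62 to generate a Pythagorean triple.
(381, 8060, 8069)

Euclid's formula: a = m² - n², b = 2mn, c = m² + n²
m = 65, n = 62
a = 65² - 62² = 4225 - 3844 = 381
b = 2 × 65 × 62 = 8060
c = 65² + 62² = 4225 + 3844 = 8069
Verification: 381² + 8060² = 145161 + 64963600 = 65108761 = 8069² ✓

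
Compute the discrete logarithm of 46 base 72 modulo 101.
7

Baby-step giant-step with step n = ⌈√101⌉ = 11.
Baby steps 72^j mod 101 (j:value) for j=0..10: 0:1, 1:72, 2:33, 3:53, 4:79, 5:32, 6:82, 7:46, 8:80, 9:3, 10:14.
h = 46 is already in the table at j=7, so x = 7.
Check: 72^7 ≡ 46 (mod 101).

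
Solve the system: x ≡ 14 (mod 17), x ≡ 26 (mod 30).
116

Using Chinese Remainder Theorem:
M = 17 × 30 = 510
M1 = 30, M2 = 17
y1 = 30^(-1) mod 17 = 4
y2 = 17^(-1) mod 30 = 23
x = (14×30×4 + 26×17×23) mod 510 = 116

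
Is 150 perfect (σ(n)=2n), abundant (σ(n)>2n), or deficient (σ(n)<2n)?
abundant

Proper divisors of 150: sum = 1 + 2 + 3 + 5 + 6 + 10 + 15 + 25 + 30 + 50 + 75 = 222
Since 222 > 150, 150 is abundant.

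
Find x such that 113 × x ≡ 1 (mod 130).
107

gcd(113, 130) = 1, so the inverse exists.
Extended Euclidean algorithm on (130, 113):
130 = 1 × 113 + 17  ⟹  17 = (1)·130 + (-1)·113
113 = 6 × 17 + 11  ⟹  11 = (-6)·130 + (7)·113
17 = 1 × 11 + 6  ⟹  6 = (7)·130 + (-8)·113
11 = 1 × 6 + 5  ⟹  5 = (-13)·130 + (15)·113
6 = 1 × 5 + 1  ⟹  1 = (20)·130 + (-23)·113
So (-23)·113 ≡ 1 (mod 130), i.e. 113^(-1) ≡ -23 ≡ 107 (mod 130).
Check: 113 × 107 = 12091 ≡ 1 (mod 130)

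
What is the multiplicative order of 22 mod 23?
2

23 is prime, so ord(22) divides φ(23) = 22.
Divisors of 22: 1, 2, 11, 22.
Repeated squaring: 22^1 ≡ 22, 22^2 ≡ 1, 22^4 ≡ 1, 22^8 ≡ 1, 22^16 ≡ 1 (mod 23).
Test 22^d mod 23 for each divisor d in increasing order:
22^1 ≡ 22
22^2 ≡ 1  ← first divisor giving 1
The order is 2.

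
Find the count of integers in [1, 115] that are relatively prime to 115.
88

115 = 5 × 23
φ(n) = n × ∏(1 - 1/p) for each prime p dividing n
φ(115) = 115 × (1 - 1/5) × (1 - 1/23) = 88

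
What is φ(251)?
250

251 = 251
φ(n) = n × ∏(1 - 1/p) for each prime p dividing n
φ(251) = 251 × (1 - 1/251) = 250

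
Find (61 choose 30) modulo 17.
0

Using Lucas' theorem:
Write n=61 and k=30 in base 17:
n in base 17: [3, 10]
k in base 17: [1, 13]
C(61,30) mod 17 = ∏ C(n_i, k_i) mod 17
Digit binomials (mod 17): C(3,1) = 3; C(10,13) = 0 (k_i > n_i)
Product: 3 × 0 = 0 ≡ 0 (mod 17)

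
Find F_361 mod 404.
89

Matrix identity: Q^n = [[F_(n+1), F_n], [F_n, F_(n-1)]] with Q = [[1,1],[1,0]].
n = 361 = 101101001₂. Square-and-multiply, entries mod 404:
Q^1 = [[1,1],[1,0]]
Q^2 = (Q^1)² = [[2,1],[1,1]]
Q^5 = (Q^2)²·Q = [[8,5],[5,3]]
Q^11 = (Q^5)²·Q = [[144,89],[89,55]]
Q^22 = (Q^11)² = [[377,339],[339,38]]
Q^45 = (Q^22)²·Q = [[199,106],[106,93]]
Q^90 = (Q^45)² = [[337,248],[248,89]]
Q^180 = (Q^90)² = [[141,204],[204,341]]
Q^361 = (Q^180)²·Q = [[245,89],[89,156]]
F_361 mod 404 = Q^361[0][1] = 89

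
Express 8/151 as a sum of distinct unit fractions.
1/19 + 1/2869

Greedy algorithm:
8/151: ceiling(151/8) = 19, use 1/19
1/2869: ceiling(2869/1) = 2869, use 1/2869
Result: 8/151 = 1/19 + 1/2869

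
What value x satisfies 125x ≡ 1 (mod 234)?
161

gcd(125, 234) = 1, so the inverse exists.
Extended Euclidean algorithm on (234, 125):
234 = 1 × 125 + 109  ⟹  109 = (1)·234 + (-1)·125
125 = 1 × 109 + 16  ⟹  16 = (-1)·234 + (2)·125
109 = 6 × 16 + 13  ⟹  13 = (7)·234 + (-13)·125
16 = 1 × 13 + 3  ⟹  3 = (-8)·234 + (15)·125
13 = 4 × 3 + 1  ⟹  1 = (39)·234 + (-73)·125
So (-73)·125 ≡ 1 (mod 234), i.e. 125^(-1) ≡ -73 ≡ 161 (mod 234).
Check: 125 × 161 = 20125 ≡ 1 (mod 234)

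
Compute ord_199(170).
198

199 is prime, so ord(170) divides φ(199) = 198.
Divisors of 198: 1, 2, 3, 6, 9, 11, 18, 22, 33, 66, 99, 198.
Repeated squaring: 170^1 ≡ 170, 170^2 ≡ 45, 170^4 ≡ 35, 170^8 ≡ 31, 170^16 ≡ 165, 170^32 ≡ 161, 170^64 ≡ 51, 170^128 ≡ 14 (mod 199).
Test 170^d mod 199 for each divisor d in increasing order:
170^1 ≡ 170
170^2 ≡ 45
170^3 = 170^2·170^1 ≡ 88
170^6 = 170^4·170^2 ≡ 182
170^9 = 170^8·170^1 ≡ 96
170^11 = 170^8·170^2·170^1 ≡ 141
170^18 = 170^16·170^2 ≡ 62
170^22 = 170^16·170^4·170^2 ≡ 180
170^33 = 170^32·170^1 ≡ 107
170^66 = 170^64·170^2 ≡ 106
170^99 = 170^64·170^32·170^2·170^1 ≡ 198
170^198 = 170^128·170^64·170^4·170^2 ≡ 1  ← first divisor giving 1
The order is 198.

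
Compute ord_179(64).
89

179 is prime, so ord(64) divides φ(179) = 178.
Divisors of 178: 1, 2, 89, 178.
Repeated squaring: 64^1 ≡ 64, 64^2 ≡ 158, 64^4 ≡ 83, 64^8 ≡ 87, 64^16 ≡ 51, 64^32 ≡ 95, 64^64 ≡ 75, 64^128 ≡ 76 (mod 179).
Test 64^d mod 179 for each divisor d in increasing order:
64^1 ≡ 64
64^2 ≡ 158
64^89 = 64^64·64^16·64^8·64^1 ≡ 1  ← first divisor giving 1
The order is 89.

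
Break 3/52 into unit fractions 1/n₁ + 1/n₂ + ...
1/18 + 1/468

Greedy algorithm:
3/52: ceiling(52/3) = 18, use 1/18
1/468: ceiling(468/1) = 468, use 1/468
Result: 3/52 = 1/18 + 1/468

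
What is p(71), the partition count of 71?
4697205

p(n) counts ways to write n as a sum of positive integers (order ignored).
Euler's pentagonal recurrence: p(k) = p(k-1) + p(k-2) - p(k-5) - p(k-7) + p(k-12) + p(k-15) - ... (offsets j(3j∓1)/2, signs ++--, p(0)=1, p(<0)=0).
DP table for k = 0..70: p(0)=1, p(1)=1, p(2)=2, p(3)=3, p(4)=5, p(5)=7, p(6)=11, p(7)=15, p(8)=22, p(9)=30, p(10)=42, p(11)=56, p(12)=77, p(13)=101, p(14)=135, p(15)=176, p(16)=231, p(17)=297, p(18)=385, p(19)=490, p(20)=627, p(21)=792, p(22)=1002, p(23)=1255, p(24)=1575, p(25)=1958, p(26)=2436, p(27)=3010, p(28)=3718, p(29)=4565, p(30)=5604, p(31)=6842, p(32)=8349, p(33)=10143, p(34)=12310, p(35)=14883, p(36)=17977, p(37)=21637, p(38)=26015, p(39)=31185, p(40)=37338, p(41)=44583, p(42)=53174, p(43)=63261, p(44)=75175, p(45)=89134, p(46)=105558, p(47)=124754, p(48)=147273, p(49)=173525, p(50)=204226, p(51)=239943, p(52)=281589, p(53)=329931, p(54)=386155, p(55)=451276, p(56)=526823, p(57)=614154, p(58)=715220, p(59)=831820, p(60)=966467, p(61)=1121505, p(62)=1300156, p(63)=1505499, p(64)=1741630, p(65)=2012558, p(66)=2323520, p(67)=2679689, p(68)=3087735, p(69)=3554345, p(70)=4087968.
Final step: p(71) = p(70) + p(69) - p(66) - p(64) + p(59) + p(56) - p(49) - p(45) + p(36) + p(31) - p(20) - p(14) + p(1)
= 4087968 + 3554345 - 2323520 - 1741630 + 831820 + 526823 - 173525 - 89134 + 17977 + 6842 - 627 - 135 + 1
= 4697205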